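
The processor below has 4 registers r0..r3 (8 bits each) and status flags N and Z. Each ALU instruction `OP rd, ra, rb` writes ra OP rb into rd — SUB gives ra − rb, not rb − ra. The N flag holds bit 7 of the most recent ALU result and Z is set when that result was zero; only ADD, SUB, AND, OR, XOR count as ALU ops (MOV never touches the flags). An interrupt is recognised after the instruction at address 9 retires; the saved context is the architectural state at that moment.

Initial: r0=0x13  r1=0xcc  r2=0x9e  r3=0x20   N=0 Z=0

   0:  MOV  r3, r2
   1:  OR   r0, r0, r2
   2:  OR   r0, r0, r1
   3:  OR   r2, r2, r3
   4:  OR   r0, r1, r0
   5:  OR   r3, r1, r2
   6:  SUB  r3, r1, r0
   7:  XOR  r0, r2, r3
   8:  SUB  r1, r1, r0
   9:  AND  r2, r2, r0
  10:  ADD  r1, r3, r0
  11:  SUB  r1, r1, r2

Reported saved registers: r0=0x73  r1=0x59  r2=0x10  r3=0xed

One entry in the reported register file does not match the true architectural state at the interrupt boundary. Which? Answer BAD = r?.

BAD = r2

after  0: r0=0x13 r1=0xcc r2=0x9e r3=0x9e  N=0 Z=0
after  1: r0=0x9f r1=0xcc r2=0x9e r3=0x9e  N=1 Z=0
after  2: r0=0xdf r1=0xcc r2=0x9e r3=0x9e  N=1 Z=0
after  3: r0=0xdf r1=0xcc r2=0x9e r3=0x9e  N=1 Z=0
after  4: r0=0xdf r1=0xcc r2=0x9e r3=0x9e  N=1 Z=0
after  5: r0=0xdf r1=0xcc r2=0x9e r3=0xde  N=1 Z=0
after  6: r0=0xdf r1=0xcc r2=0x9e r3=0xed  N=1 Z=0
after  7: r0=0x73 r1=0xcc r2=0x9e r3=0xed  N=0 Z=0
after  8: r0=0x73 r1=0x59 r2=0x9e r3=0xed  N=0 Z=0
after  9: r0=0x73 r1=0x59 r2=0x12 r3=0xed  N=0 Z=0
-- IRQ taken; context saved, return-PC = 10 --
mismatch: r2: reported 0x10 vs actual 0x12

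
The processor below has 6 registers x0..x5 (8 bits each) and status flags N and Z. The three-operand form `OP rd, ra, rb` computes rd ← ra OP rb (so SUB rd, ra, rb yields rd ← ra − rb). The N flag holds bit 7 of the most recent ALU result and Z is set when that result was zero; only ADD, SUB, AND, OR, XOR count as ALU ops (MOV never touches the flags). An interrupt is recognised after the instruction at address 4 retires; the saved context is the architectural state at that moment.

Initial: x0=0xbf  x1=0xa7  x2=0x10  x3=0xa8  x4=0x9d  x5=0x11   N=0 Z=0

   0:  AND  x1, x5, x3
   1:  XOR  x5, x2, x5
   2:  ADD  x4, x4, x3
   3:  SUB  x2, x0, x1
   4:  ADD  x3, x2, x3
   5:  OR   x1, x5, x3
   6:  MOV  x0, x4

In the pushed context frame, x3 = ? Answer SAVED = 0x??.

after  0: x0=0xbf x1=0x00 x2=0x10 x3=0xa8 x4=0x9d x5=0x11  N=0 Z=1
after  1: x0=0xbf x1=0x00 x2=0x10 x3=0xa8 x4=0x9d x5=0x01  N=0 Z=0
after  2: x0=0xbf x1=0x00 x2=0x10 x3=0xa8 x4=0x45 x5=0x01  N=0 Z=0
after  3: x0=0xbf x1=0x00 x2=0xbf x3=0xa8 x4=0x45 x5=0x01  N=1 Z=0
after  4: x0=0xbf x1=0x00 x2=0xbf x3=0x67 x4=0x45 x5=0x01  N=0 Z=0
-- IRQ taken; context saved, return-PC = 5 --

SAVED = 0x67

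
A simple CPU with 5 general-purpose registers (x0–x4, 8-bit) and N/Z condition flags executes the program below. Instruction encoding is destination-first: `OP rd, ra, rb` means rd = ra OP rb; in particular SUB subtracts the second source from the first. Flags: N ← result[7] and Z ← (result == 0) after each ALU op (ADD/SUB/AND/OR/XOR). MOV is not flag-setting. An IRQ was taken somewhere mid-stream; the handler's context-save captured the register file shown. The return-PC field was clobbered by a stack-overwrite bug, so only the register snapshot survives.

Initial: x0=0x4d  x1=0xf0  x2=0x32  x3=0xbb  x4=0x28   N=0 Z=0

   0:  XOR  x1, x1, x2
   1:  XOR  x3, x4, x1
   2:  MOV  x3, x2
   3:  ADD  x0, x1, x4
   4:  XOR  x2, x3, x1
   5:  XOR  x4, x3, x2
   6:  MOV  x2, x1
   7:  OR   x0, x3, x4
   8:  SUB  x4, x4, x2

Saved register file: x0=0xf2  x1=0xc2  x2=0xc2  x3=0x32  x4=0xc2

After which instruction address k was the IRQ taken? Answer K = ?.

K = 7

after  0: x0=0x4d x1=0xc2 x2=0x32 x3=0xbb x4=0x28  N=1 Z=0
after  1: x0=0x4d x1=0xc2 x2=0x32 x3=0xea x4=0x28  N=1 Z=0
after  2: x0=0x4d x1=0xc2 x2=0x32 x3=0x32 x4=0x28  N=1 Z=0
after  3: x0=0xea x1=0xc2 x2=0x32 x3=0x32 x4=0x28  N=1 Z=0
after  4: x0=0xea x1=0xc2 x2=0xf0 x3=0x32 x4=0x28  N=1 Z=0
after  5: x0=0xea x1=0xc2 x2=0xf0 x3=0x32 x4=0xc2  N=1 Z=0
after  6: x0=0xea x1=0xc2 x2=0xc2 x3=0x32 x4=0xc2  N=1 Z=0
after  7: x0=0xf2 x1=0xc2 x2=0xc2 x3=0x32 x4=0xc2  N=1 Z=0
-- IRQ taken; context saved, return-PC = 8 --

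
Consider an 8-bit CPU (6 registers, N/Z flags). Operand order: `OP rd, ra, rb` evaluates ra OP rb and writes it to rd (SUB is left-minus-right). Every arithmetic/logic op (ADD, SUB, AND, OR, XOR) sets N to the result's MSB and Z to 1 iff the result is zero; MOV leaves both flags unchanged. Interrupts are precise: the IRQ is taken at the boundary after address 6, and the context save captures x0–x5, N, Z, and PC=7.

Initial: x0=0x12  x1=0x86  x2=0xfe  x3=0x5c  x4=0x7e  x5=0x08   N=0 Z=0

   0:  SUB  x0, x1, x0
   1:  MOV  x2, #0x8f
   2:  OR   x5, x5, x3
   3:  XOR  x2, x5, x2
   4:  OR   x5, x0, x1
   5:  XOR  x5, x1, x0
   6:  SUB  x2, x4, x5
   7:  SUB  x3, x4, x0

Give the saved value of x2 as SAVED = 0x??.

after  0: x0=0x74 x1=0x86 x2=0xfe x3=0x5c x4=0x7e x5=0x08  N=0 Z=0
after  1: x0=0x74 x1=0x86 x2=0x8f x3=0x5c x4=0x7e x5=0x08  N=0 Z=0
after  2: x0=0x74 x1=0x86 x2=0x8f x3=0x5c x4=0x7e x5=0x5c  N=0 Z=0
after  3: x0=0x74 x1=0x86 x2=0xd3 x3=0x5c x4=0x7e x5=0x5c  N=1 Z=0
after  4: x0=0x74 x1=0x86 x2=0xd3 x3=0x5c x4=0x7e x5=0xf6  N=1 Z=0
after  5: x0=0x74 x1=0x86 x2=0xd3 x3=0x5c x4=0x7e x5=0xf2  N=1 Z=0
after  6: x0=0x74 x1=0x86 x2=0x8c x3=0x5c x4=0x7e x5=0xf2  N=1 Z=0
-- IRQ taken; context saved, return-PC = 7 --

SAVED = 0x8c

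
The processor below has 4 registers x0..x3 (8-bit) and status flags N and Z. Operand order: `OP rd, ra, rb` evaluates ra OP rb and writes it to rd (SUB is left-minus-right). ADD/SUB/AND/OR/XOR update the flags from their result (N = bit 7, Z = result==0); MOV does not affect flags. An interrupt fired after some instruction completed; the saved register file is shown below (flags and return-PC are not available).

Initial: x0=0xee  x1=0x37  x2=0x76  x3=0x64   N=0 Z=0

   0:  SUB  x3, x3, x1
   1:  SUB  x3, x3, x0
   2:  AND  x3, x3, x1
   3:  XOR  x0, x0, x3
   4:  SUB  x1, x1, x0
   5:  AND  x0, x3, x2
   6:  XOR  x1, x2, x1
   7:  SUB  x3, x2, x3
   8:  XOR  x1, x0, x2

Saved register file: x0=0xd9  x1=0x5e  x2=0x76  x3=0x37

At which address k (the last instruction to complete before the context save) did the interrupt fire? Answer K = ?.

after  0: x0=0xee x1=0x37 x2=0x76 x3=0x2d  N=0 Z=0
after  1: x0=0xee x1=0x37 x2=0x76 x3=0x3f  N=0 Z=0
after  2: x0=0xee x1=0x37 x2=0x76 x3=0x37  N=0 Z=0
after  3: x0=0xd9 x1=0x37 x2=0x76 x3=0x37  N=1 Z=0
after  4: x0=0xd9 x1=0x5e x2=0x76 x3=0x37  N=0 Z=0
-- IRQ taken; context saved, return-PC = 5 --

K = 4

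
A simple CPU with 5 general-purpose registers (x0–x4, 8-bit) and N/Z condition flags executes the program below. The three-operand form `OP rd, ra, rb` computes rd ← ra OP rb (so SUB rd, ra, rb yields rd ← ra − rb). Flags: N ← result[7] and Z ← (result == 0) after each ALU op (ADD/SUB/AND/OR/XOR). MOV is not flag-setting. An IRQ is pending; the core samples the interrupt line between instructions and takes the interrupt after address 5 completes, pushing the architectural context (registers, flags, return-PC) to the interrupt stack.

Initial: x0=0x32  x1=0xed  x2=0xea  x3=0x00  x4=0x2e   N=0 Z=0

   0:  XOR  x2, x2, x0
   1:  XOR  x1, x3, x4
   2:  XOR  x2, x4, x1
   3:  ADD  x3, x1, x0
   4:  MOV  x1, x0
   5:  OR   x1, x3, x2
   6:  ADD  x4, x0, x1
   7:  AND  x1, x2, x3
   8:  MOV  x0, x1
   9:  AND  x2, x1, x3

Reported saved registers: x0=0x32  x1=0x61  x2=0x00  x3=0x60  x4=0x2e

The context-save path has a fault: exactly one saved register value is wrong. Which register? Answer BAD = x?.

after  0: x0=0x32 x1=0xed x2=0xd8 x3=0x00 x4=0x2e  N=1 Z=0
after  1: x0=0x32 x1=0x2e x2=0xd8 x3=0x00 x4=0x2e  N=0 Z=0
after  2: x0=0x32 x1=0x2e x2=0x00 x3=0x00 x4=0x2e  N=0 Z=1
after  3: x0=0x32 x1=0x2e x2=0x00 x3=0x60 x4=0x2e  N=0 Z=0
after  4: x0=0x32 x1=0x32 x2=0x00 x3=0x60 x4=0x2e  N=0 Z=0
after  5: x0=0x32 x1=0x60 x2=0x00 x3=0x60 x4=0x2e  N=0 Z=0
-- IRQ taken; context saved, return-PC = 6 --
mismatch: x1: reported 0x61 vs actual 0x60

BAD = x1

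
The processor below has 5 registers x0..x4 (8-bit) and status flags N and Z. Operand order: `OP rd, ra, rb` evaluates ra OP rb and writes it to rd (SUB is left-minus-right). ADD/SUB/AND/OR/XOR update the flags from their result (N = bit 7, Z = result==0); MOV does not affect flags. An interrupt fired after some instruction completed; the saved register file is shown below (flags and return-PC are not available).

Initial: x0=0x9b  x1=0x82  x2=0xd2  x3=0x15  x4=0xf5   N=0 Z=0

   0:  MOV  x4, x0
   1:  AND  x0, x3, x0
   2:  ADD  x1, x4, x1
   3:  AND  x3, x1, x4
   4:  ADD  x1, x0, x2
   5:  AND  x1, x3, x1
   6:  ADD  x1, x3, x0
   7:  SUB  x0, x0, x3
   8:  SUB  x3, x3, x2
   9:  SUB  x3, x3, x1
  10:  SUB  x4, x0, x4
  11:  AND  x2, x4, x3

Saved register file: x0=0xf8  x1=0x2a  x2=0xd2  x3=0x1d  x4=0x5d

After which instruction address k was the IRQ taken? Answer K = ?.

after  0: x0=0x9b x1=0x82 x2=0xd2 x3=0x15 x4=0x9b  N=0 Z=0
after  1: x0=0x11 x1=0x82 x2=0xd2 x3=0x15 x4=0x9b  N=0 Z=0
after  2: x0=0x11 x1=0x1d x2=0xd2 x3=0x15 x4=0x9b  N=0 Z=0
after  3: x0=0x11 x1=0x1d x2=0xd2 x3=0x19 x4=0x9b  N=0 Z=0
after  4: x0=0x11 x1=0xe3 x2=0xd2 x3=0x19 x4=0x9b  N=1 Z=0
after  5: x0=0x11 x1=0x01 x2=0xd2 x3=0x19 x4=0x9b  N=0 Z=0
after  6: x0=0x11 x1=0x2a x2=0xd2 x3=0x19 x4=0x9b  N=0 Z=0
after  7: x0=0xf8 x1=0x2a x2=0xd2 x3=0x19 x4=0x9b  N=1 Z=0
after  8: x0=0xf8 x1=0x2a x2=0xd2 x3=0x47 x4=0x9b  N=0 Z=0
after  9: x0=0xf8 x1=0x2a x2=0xd2 x3=0x1d x4=0x9b  N=0 Z=0
after 10: x0=0xf8 x1=0x2a x2=0xd2 x3=0x1d x4=0x5d  N=0 Z=0
-- IRQ taken; context saved, return-PC = 11 --

K = 10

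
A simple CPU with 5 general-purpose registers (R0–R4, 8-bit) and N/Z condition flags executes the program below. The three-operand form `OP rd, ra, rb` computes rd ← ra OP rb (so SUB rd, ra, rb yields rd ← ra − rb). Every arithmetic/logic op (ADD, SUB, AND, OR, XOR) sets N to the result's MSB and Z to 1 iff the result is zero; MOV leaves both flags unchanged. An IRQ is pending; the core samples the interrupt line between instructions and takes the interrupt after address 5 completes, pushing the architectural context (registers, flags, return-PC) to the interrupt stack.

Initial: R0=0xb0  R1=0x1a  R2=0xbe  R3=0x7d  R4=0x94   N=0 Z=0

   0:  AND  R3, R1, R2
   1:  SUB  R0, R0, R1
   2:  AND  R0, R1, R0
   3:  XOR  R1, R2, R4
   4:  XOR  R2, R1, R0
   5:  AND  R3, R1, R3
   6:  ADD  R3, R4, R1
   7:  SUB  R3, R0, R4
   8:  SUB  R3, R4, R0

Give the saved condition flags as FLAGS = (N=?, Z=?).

after  0: R0=0xb0 R1=0x1a R2=0xbe R3=0x1a R4=0x94  N=0 Z=0
after  1: R0=0x96 R1=0x1a R2=0xbe R3=0x1a R4=0x94  N=1 Z=0
after  2: R0=0x12 R1=0x1a R2=0xbe R3=0x1a R4=0x94  N=0 Z=0
after  3: R0=0x12 R1=0x2a R2=0xbe R3=0x1a R4=0x94  N=0 Z=0
after  4: R0=0x12 R1=0x2a R2=0x38 R3=0x1a R4=0x94  N=0 Z=0
after  5: R0=0x12 R1=0x2a R2=0x38 R3=0x0a R4=0x94  N=0 Z=0
-- IRQ taken; context saved, return-PC = 6 --

FLAGS = (N=0, Z=0)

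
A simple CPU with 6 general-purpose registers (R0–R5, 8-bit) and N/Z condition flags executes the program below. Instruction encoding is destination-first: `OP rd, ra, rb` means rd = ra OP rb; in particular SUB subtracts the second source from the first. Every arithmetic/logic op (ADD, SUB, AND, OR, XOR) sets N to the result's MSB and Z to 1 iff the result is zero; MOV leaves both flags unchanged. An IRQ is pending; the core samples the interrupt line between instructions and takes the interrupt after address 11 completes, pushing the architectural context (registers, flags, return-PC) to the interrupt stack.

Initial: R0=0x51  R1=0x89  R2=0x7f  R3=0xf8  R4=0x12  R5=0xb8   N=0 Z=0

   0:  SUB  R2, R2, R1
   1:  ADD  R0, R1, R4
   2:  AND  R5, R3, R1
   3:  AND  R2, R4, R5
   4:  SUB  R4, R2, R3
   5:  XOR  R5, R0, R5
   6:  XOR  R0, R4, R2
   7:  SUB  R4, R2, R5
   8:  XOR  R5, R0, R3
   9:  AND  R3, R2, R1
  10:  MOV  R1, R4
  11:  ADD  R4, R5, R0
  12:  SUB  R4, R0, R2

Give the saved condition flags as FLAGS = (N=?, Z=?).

after  0: R0=0x51 R1=0x89 R2=0xf6 R3=0xf8 R4=0x12 R5=0xb8  N=1 Z=0
after  1: R0=0x9b R1=0x89 R2=0xf6 R3=0xf8 R4=0x12 R5=0xb8  N=1 Z=0
after  2: R0=0x9b R1=0x89 R2=0xf6 R3=0xf8 R4=0x12 R5=0x88  N=1 Z=0
after  3: R0=0x9b R1=0x89 R2=0x00 R3=0xf8 R4=0x12 R5=0x88  N=0 Z=1
after  4: R0=0x9b R1=0x89 R2=0x00 R3=0xf8 R4=0x08 R5=0x88  N=0 Z=0
after  5: R0=0x9b R1=0x89 R2=0x00 R3=0xf8 R4=0x08 R5=0x13  N=0 Z=0
after  6: R0=0x08 R1=0x89 R2=0x00 R3=0xf8 R4=0x08 R5=0x13  N=0 Z=0
after  7: R0=0x08 R1=0x89 R2=0x00 R3=0xf8 R4=0xed R5=0x13  N=1 Z=0
after  8: R0=0x08 R1=0x89 R2=0x00 R3=0xf8 R4=0xed R5=0xf0  N=1 Z=0
after  9: R0=0x08 R1=0x89 R2=0x00 R3=0x00 R4=0xed R5=0xf0  N=0 Z=1
after 10: R0=0x08 R1=0xed R2=0x00 R3=0x00 R4=0xed R5=0xf0  N=0 Z=1
after 11: R0=0x08 R1=0xed R2=0x00 R3=0x00 R4=0xf8 R5=0xf0  N=1 Z=0
-- IRQ taken; context saved, return-PC = 12 --

FLAGS = (N=1, Z=0)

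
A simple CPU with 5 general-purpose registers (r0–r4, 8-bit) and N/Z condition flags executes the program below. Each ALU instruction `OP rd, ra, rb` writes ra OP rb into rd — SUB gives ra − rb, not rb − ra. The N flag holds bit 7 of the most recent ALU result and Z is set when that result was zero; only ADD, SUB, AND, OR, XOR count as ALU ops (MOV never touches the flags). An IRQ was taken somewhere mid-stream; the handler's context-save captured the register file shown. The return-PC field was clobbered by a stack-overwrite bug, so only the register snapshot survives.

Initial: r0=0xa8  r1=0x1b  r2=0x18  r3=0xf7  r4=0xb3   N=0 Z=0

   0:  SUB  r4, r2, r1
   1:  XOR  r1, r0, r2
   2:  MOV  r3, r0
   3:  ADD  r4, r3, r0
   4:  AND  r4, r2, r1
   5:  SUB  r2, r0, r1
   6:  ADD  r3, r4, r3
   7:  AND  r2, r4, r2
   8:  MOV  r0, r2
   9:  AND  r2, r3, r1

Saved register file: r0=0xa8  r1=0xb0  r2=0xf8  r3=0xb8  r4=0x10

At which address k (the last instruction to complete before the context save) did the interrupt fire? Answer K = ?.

after  0: r0=0xa8 r1=0x1b r2=0x18 r3=0xf7 r4=0xfd  N=1 Z=0
after  1: r0=0xa8 r1=0xb0 r2=0x18 r3=0xf7 r4=0xfd  N=1 Z=0
after  2: r0=0xa8 r1=0xb0 r2=0x18 r3=0xa8 r4=0xfd  N=1 Z=0
after  3: r0=0xa8 r1=0xb0 r2=0x18 r3=0xa8 r4=0x50  N=0 Z=0
after  4: r0=0xa8 r1=0xb0 r2=0x18 r3=0xa8 r4=0x10  N=0 Z=0
after  5: r0=0xa8 r1=0xb0 r2=0xf8 r3=0xa8 r4=0x10  N=1 Z=0
after  6: r0=0xa8 r1=0xb0 r2=0xf8 r3=0xb8 r4=0x10  N=1 Z=0
-- IRQ taken; context saved, return-PC = 7 --

K = 6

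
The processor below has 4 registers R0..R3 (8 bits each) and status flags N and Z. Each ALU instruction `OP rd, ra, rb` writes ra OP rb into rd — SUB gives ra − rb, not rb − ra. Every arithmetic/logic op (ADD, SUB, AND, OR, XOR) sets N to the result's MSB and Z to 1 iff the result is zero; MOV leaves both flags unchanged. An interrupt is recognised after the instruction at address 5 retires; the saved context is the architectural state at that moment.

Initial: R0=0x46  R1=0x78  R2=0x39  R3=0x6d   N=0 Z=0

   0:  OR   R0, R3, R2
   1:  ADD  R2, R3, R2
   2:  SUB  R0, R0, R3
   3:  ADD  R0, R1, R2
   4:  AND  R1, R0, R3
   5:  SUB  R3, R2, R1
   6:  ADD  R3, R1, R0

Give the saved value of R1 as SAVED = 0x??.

SAVED = 0x0c

after  0: R0=0x7d R1=0x78 R2=0x39 R3=0x6d  N=0 Z=0
after  1: R0=0x7d R1=0x78 R2=0xa6 R3=0x6d  N=1 Z=0
after  2: R0=0x10 R1=0x78 R2=0xa6 R3=0x6d  N=0 Z=0
after  3: R0=0x1e R1=0x78 R2=0xa6 R3=0x6d  N=0 Z=0
after  4: R0=0x1e R1=0x0c R2=0xa6 R3=0x6d  N=0 Z=0
after  5: R0=0x1e R1=0x0c R2=0xa6 R3=0x9a  N=1 Z=0
-- IRQ taken; context saved, return-PC = 6 --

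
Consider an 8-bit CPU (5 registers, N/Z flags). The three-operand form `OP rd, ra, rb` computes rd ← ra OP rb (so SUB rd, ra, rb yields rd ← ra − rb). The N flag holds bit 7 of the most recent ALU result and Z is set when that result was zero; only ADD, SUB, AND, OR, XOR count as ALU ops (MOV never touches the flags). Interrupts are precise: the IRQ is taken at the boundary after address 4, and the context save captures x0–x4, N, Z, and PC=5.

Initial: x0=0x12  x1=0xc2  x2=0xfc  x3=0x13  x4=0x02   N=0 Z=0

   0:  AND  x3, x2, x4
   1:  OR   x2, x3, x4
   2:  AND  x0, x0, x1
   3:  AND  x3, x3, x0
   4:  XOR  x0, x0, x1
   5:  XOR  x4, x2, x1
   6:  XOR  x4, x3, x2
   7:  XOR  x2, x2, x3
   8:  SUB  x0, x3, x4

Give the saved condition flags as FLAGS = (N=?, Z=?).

after  0: x0=0x12 x1=0xc2 x2=0xfc x3=0x00 x4=0x02  N=0 Z=1
after  1: x0=0x12 x1=0xc2 x2=0x02 x3=0x00 x4=0x02  N=0 Z=0
after  2: x0=0x02 x1=0xc2 x2=0x02 x3=0x00 x4=0x02  N=0 Z=0
after  3: x0=0x02 x1=0xc2 x2=0x02 x3=0x00 x4=0x02  N=0 Z=1
after  4: x0=0xc0 x1=0xc2 x2=0x02 x3=0x00 x4=0x02  N=1 Z=0
-- IRQ taken; context saved, return-PC = 5 --

FLAGS = (N=1, Z=0)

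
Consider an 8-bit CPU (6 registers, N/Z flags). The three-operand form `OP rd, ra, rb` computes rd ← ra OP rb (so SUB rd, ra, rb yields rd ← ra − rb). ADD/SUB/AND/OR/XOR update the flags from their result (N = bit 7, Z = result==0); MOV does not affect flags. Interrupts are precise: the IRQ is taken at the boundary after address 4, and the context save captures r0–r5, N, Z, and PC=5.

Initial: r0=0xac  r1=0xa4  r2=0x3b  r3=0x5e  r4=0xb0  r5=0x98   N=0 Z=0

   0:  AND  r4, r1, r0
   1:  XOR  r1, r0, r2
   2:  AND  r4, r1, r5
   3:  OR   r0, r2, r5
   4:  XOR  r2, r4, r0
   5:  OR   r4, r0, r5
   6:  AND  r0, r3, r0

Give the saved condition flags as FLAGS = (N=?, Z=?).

after  0: r0=0xac r1=0xa4 r2=0x3b r3=0x5e r4=0xa4 r5=0x98  N=1 Z=0
after  1: r0=0xac r1=0x97 r2=0x3b r3=0x5e r4=0xa4 r5=0x98  N=1 Z=0
after  2: r0=0xac r1=0x97 r2=0x3b r3=0x5e r4=0x90 r5=0x98  N=1 Z=0
after  3: r0=0xbb r1=0x97 r2=0x3b r3=0x5e r4=0x90 r5=0x98  N=1 Z=0
after  4: r0=0xbb r1=0x97 r2=0x2b r3=0x5e r4=0x90 r5=0x98  N=0 Z=0
-- IRQ taken; context saved, return-PC = 5 --

FLAGS = (N=0, Z=0)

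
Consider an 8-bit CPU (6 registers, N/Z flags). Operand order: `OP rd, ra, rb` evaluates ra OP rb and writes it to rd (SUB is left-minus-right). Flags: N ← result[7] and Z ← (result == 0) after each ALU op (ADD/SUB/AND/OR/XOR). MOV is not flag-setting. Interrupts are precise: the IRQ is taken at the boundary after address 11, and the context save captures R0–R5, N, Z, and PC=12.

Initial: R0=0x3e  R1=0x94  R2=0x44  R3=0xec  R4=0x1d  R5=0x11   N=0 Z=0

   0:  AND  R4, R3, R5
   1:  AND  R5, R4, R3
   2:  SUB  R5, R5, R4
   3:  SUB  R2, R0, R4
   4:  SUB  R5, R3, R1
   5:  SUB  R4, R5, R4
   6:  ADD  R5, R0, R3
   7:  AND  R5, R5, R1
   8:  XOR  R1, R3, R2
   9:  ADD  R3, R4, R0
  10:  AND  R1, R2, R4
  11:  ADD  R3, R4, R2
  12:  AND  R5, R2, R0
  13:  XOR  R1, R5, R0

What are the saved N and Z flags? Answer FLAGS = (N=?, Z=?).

FLAGS = (N=1, Z=0)

after  0: R0=0x3e R1=0x94 R2=0x44 R3=0xec R4=0x00 R5=0x11  N=0 Z=1
after  1: R0=0x3e R1=0x94 R2=0x44 R3=0xec R4=0x00 R5=0x00  N=0 Z=1
after  2: R0=0x3e R1=0x94 R2=0x44 R3=0xec R4=0x00 R5=0x00  N=0 Z=1
after  3: R0=0x3e R1=0x94 R2=0x3e R3=0xec R4=0x00 R5=0x00  N=0 Z=0
after  4: R0=0x3e R1=0x94 R2=0x3e R3=0xec R4=0x00 R5=0x58  N=0 Z=0
after  5: R0=0x3e R1=0x94 R2=0x3e R3=0xec R4=0x58 R5=0x58  N=0 Z=0
after  6: R0=0x3e R1=0x94 R2=0x3e R3=0xec R4=0x58 R5=0x2a  N=0 Z=0
after  7: R0=0x3e R1=0x94 R2=0x3e R3=0xec R4=0x58 R5=0x00  N=0 Z=1
after  8: R0=0x3e R1=0xd2 R2=0x3e R3=0xec R4=0x58 R5=0x00  N=1 Z=0
after  9: R0=0x3e R1=0xd2 R2=0x3e R3=0x96 R4=0x58 R5=0x00  N=1 Z=0
after 10: R0=0x3e R1=0x18 R2=0x3e R3=0x96 R4=0x58 R5=0x00  N=0 Z=0
after 11: R0=0x3e R1=0x18 R2=0x3e R3=0x96 R4=0x58 R5=0x00  N=1 Z=0
-- IRQ taken; context saved, return-PC = 12 --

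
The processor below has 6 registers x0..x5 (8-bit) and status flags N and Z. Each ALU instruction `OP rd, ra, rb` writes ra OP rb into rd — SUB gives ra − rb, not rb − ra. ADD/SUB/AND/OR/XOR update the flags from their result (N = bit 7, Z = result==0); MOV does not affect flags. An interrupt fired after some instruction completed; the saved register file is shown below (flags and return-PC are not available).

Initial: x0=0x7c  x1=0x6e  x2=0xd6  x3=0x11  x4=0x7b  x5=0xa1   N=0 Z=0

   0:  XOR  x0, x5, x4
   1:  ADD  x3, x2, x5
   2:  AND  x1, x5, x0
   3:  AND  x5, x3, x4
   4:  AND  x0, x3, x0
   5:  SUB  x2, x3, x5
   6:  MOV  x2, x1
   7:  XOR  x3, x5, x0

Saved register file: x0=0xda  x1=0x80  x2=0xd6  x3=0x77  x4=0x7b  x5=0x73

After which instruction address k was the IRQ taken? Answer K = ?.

K = 3

after  0: x0=0xda x1=0x6e x2=0xd6 x3=0x11 x4=0x7b x5=0xa1  N=1 Z=0
after  1: x0=0xda x1=0x6e x2=0xd6 x3=0x77 x4=0x7b x5=0xa1  N=0 Z=0
after  2: x0=0xda x1=0x80 x2=0xd6 x3=0x77 x4=0x7b x5=0xa1  N=1 Z=0
after  3: x0=0xda x1=0x80 x2=0xd6 x3=0x77 x4=0x7b x5=0x73  N=0 Z=0
-- IRQ taken; context saved, return-PC = 4 --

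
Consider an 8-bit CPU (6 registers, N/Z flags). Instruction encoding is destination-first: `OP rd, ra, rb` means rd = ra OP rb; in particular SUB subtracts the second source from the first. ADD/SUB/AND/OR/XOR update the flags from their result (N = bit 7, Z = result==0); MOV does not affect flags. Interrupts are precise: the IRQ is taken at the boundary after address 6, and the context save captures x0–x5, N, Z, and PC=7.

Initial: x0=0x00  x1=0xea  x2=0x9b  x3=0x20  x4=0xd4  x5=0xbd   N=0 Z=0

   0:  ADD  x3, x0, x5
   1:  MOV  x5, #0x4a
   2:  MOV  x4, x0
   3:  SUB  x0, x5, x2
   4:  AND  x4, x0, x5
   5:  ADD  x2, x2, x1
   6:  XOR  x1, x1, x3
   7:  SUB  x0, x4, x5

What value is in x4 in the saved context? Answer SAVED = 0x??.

after  0: x0=0x00 x1=0xea x2=0x9b x3=0xbd x4=0xd4 x5=0xbd  N=1 Z=0
after  1: x0=0x00 x1=0xea x2=0x9b x3=0xbd x4=0xd4 x5=0x4a  N=1 Z=0
after  2: x0=0x00 x1=0xea x2=0x9b x3=0xbd x4=0x00 x5=0x4a  N=1 Z=0
after  3: x0=0xaf x1=0xea x2=0x9b x3=0xbd x4=0x00 x5=0x4a  N=1 Z=0
after  4: x0=0xaf x1=0xea x2=0x9b x3=0xbd x4=0x0a x5=0x4a  N=0 Z=0
after  5: x0=0xaf x1=0xea x2=0x85 x3=0xbd x4=0x0a x5=0x4a  N=1 Z=0
after  6: x0=0xaf x1=0x57 x2=0x85 x3=0xbd x4=0x0a x5=0x4a  N=0 Z=0
-- IRQ taken; context saved, return-PC = 7 --

SAVED = 0x0a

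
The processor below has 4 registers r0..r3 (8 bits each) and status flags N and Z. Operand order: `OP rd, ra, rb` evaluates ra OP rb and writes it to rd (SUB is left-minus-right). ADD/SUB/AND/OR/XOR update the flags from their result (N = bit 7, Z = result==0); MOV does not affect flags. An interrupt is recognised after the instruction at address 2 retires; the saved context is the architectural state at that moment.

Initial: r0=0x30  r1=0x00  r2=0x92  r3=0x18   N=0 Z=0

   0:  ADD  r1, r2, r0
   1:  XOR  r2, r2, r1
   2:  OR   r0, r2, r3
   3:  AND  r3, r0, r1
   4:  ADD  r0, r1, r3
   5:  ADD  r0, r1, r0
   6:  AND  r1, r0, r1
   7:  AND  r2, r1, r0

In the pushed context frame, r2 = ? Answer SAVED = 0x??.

after  0: r0=0x30 r1=0xc2 r2=0x92 r3=0x18  N=1 Z=0
after  1: r0=0x30 r1=0xc2 r2=0x50 r3=0x18  N=0 Z=0
after  2: r0=0x58 r1=0xc2 r2=0x50 r3=0x18  N=0 Z=0
-- IRQ taken; context saved, return-PC = 3 --

SAVED = 0x50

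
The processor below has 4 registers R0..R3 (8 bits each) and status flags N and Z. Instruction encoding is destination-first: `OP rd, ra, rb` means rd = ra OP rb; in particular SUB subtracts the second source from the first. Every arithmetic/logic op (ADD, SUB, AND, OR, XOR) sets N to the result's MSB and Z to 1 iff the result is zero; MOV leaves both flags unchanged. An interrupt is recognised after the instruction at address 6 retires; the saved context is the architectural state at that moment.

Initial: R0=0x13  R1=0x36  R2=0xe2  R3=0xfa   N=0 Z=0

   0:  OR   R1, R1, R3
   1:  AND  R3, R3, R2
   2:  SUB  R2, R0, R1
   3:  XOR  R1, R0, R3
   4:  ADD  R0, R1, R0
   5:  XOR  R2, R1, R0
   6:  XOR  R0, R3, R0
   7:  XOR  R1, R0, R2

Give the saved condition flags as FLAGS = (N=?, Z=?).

FLAGS = (N=1, Z=0)

after  0: R0=0x13 R1=0xfe R2=0xe2 R3=0xfa  N=1 Z=0
after  1: R0=0x13 R1=0xfe R2=0xe2 R3=0xe2  N=1 Z=0
after  2: R0=0x13 R1=0xfe R2=0x15 R3=0xe2  N=0 Z=0
after  3: R0=0x13 R1=0xf1 R2=0x15 R3=0xe2  N=1 Z=0
after  4: R0=0x04 R1=0xf1 R2=0x15 R3=0xe2  N=0 Z=0
after  5: R0=0x04 R1=0xf1 R2=0xf5 R3=0xe2  N=1 Z=0
after  6: R0=0xe6 R1=0xf1 R2=0xf5 R3=0xe2  N=1 Z=0
-- IRQ taken; context saved, return-PC = 7 --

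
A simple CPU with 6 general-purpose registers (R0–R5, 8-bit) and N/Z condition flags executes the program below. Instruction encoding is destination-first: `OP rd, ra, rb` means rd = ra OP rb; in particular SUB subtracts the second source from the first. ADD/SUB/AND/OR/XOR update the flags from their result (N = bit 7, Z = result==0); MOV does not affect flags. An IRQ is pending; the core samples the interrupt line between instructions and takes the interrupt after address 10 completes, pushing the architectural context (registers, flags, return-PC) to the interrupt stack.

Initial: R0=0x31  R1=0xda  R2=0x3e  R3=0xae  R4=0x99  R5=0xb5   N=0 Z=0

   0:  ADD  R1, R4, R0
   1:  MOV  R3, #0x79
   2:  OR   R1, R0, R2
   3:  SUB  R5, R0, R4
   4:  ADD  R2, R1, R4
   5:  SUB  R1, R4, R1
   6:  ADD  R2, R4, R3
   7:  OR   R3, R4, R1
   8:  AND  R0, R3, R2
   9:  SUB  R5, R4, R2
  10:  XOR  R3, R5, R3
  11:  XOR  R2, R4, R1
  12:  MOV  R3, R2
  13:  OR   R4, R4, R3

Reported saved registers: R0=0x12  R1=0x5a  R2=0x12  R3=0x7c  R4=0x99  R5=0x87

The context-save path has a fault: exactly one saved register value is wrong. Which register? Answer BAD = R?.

after  0: R0=0x31 R1=0xca R2=0x3e R3=0xae R4=0x99 R5=0xb5  N=1 Z=0
after  1: R0=0x31 R1=0xca R2=0x3e R3=0x79 R4=0x99 R5=0xb5  N=1 Z=0
after  2: R0=0x31 R1=0x3f R2=0x3e R3=0x79 R4=0x99 R5=0xb5  N=0 Z=0
after  3: R0=0x31 R1=0x3f R2=0x3e R3=0x79 R4=0x99 R5=0x98  N=1 Z=0
after  4: R0=0x31 R1=0x3f R2=0xd8 R3=0x79 R4=0x99 R5=0x98  N=1 Z=0
after  5: R0=0x31 R1=0x5a R2=0xd8 R3=0x79 R4=0x99 R5=0x98  N=0 Z=0
after  6: R0=0x31 R1=0x5a R2=0x12 R3=0x79 R4=0x99 R5=0x98  N=0 Z=0
after  7: R0=0x31 R1=0x5a R2=0x12 R3=0xdb R4=0x99 R5=0x98  N=1 Z=0
after  8: R0=0x12 R1=0x5a R2=0x12 R3=0xdb R4=0x99 R5=0x98  N=0 Z=0
after  9: R0=0x12 R1=0x5a R2=0x12 R3=0xdb R4=0x99 R5=0x87  N=1 Z=0
after 10: R0=0x12 R1=0x5a R2=0x12 R3=0x5c R4=0x99 R5=0x87  N=0 Z=0
-- IRQ taken; context saved, return-PC = 11 --
mismatch: R3: reported 0x7c vs actual 0x5c

BAD = R3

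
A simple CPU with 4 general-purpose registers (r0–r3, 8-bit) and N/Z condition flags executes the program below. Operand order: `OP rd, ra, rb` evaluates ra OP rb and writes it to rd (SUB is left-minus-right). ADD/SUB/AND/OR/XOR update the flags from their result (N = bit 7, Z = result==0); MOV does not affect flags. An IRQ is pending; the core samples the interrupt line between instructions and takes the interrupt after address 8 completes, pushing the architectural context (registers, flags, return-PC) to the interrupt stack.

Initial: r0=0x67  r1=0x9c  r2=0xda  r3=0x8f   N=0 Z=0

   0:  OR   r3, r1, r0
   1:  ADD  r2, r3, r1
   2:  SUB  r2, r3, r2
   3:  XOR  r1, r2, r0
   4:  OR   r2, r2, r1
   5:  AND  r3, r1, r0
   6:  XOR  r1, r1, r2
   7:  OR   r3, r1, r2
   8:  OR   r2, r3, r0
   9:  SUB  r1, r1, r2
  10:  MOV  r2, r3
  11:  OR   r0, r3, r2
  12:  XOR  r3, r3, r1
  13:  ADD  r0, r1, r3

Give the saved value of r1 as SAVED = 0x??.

SAVED = 0x64

after  0: r0=0x67 r1=0x9c r2=0xda r3=0xff  N=1 Z=0
after  1: r0=0x67 r1=0x9c r2=0x9b r3=0xff  N=1 Z=0
after  2: r0=0x67 r1=0x9c r2=0x64 r3=0xff  N=0 Z=0
after  3: r0=0x67 r1=0x03 r2=0x64 r3=0xff  N=0 Z=0
after  4: r0=0x67 r1=0x03 r2=0x67 r3=0xff  N=0 Z=0
after  5: r0=0x67 r1=0x03 r2=0x67 r3=0x03  N=0 Z=0
after  6: r0=0x67 r1=0x64 r2=0x67 r3=0x03  N=0 Z=0
after  7: r0=0x67 r1=0x64 r2=0x67 r3=0x67  N=0 Z=0
after  8: r0=0x67 r1=0x64 r2=0x67 r3=0x67  N=0 Z=0
-- IRQ taken; context saved, return-PC = 9 --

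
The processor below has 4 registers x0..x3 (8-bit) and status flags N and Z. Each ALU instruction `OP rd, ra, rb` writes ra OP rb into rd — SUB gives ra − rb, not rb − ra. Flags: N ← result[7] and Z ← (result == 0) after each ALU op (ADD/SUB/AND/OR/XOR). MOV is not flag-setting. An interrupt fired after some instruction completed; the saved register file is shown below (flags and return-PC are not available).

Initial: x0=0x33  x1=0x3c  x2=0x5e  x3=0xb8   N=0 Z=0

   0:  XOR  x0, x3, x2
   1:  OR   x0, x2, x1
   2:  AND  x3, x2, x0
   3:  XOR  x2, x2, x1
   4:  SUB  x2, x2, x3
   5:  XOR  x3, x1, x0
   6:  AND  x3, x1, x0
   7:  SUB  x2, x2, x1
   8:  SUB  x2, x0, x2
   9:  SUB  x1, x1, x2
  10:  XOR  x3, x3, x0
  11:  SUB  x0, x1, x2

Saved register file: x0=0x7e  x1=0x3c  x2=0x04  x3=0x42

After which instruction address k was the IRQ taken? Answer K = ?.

after  0: x0=0xe6 x1=0x3c x2=0x5e x3=0xb8  N=1 Z=0
after  1: x0=0x7e x1=0x3c x2=0x5e x3=0xb8  N=0 Z=0
after  2: x0=0x7e x1=0x3c x2=0x5e x3=0x5e  N=0 Z=0
after  3: x0=0x7e x1=0x3c x2=0x62 x3=0x5e  N=0 Z=0
after  4: x0=0x7e x1=0x3c x2=0x04 x3=0x5e  N=0 Z=0
after  5: x0=0x7e x1=0x3c x2=0x04 x3=0x42  N=0 Z=0
-- IRQ taken; context saved, return-PC = 6 --

K = 5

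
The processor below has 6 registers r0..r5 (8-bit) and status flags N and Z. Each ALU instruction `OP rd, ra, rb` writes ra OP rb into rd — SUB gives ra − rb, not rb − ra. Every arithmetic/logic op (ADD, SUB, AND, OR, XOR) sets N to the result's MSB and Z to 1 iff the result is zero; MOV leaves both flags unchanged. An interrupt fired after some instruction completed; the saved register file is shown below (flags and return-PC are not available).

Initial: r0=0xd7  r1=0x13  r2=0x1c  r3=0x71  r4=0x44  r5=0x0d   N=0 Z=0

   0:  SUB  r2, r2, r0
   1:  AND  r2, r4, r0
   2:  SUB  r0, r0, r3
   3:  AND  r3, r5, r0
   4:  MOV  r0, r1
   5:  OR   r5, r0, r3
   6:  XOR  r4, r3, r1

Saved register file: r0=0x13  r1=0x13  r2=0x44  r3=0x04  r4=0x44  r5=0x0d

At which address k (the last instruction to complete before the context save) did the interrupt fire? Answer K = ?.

after  0: r0=0xd7 r1=0x13 r2=0x45 r3=0x71 r4=0x44 r5=0x0d  N=0 Z=0
after  1: r0=0xd7 r1=0x13 r2=0x44 r3=0x71 r4=0x44 r5=0x0d  N=0 Z=0
after  2: r0=0x66 r1=0x13 r2=0x44 r3=0x71 r4=0x44 r5=0x0d  N=0 Z=0
after  3: r0=0x66 r1=0x13 r2=0x44 r3=0x04 r4=0x44 r5=0x0d  N=0 Z=0
after  4: r0=0x13 r1=0x13 r2=0x44 r3=0x04 r4=0x44 r5=0x0d  N=0 Z=0
-- IRQ taken; context saved, return-PC = 5 --

K = 4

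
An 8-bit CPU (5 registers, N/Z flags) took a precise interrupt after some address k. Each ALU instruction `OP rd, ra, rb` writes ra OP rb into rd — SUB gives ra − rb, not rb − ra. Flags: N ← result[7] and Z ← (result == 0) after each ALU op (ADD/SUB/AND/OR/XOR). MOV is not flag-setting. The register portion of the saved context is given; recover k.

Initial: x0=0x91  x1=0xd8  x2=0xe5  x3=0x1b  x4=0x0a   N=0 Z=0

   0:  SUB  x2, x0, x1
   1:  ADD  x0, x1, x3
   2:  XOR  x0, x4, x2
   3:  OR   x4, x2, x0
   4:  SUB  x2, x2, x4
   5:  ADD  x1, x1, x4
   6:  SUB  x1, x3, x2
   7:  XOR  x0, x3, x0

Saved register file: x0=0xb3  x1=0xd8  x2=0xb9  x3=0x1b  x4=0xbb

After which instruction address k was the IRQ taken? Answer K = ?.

after  0: x0=0x91 x1=0xd8 x2=0xb9 x3=0x1b x4=0x0a  N=1 Z=0
after  1: x0=0xf3 x1=0xd8 x2=0xb9 x3=0x1b x4=0x0a  N=1 Z=0
after  2: x0=0xb3 x1=0xd8 x2=0xb9 x3=0x1b x4=0x0a  N=1 Z=0
after  3: x0=0xb3 x1=0xd8 x2=0xb9 x3=0x1b x4=0xbb  N=1 Z=0
-- IRQ taken; context saved, return-PC = 4 --

K = 3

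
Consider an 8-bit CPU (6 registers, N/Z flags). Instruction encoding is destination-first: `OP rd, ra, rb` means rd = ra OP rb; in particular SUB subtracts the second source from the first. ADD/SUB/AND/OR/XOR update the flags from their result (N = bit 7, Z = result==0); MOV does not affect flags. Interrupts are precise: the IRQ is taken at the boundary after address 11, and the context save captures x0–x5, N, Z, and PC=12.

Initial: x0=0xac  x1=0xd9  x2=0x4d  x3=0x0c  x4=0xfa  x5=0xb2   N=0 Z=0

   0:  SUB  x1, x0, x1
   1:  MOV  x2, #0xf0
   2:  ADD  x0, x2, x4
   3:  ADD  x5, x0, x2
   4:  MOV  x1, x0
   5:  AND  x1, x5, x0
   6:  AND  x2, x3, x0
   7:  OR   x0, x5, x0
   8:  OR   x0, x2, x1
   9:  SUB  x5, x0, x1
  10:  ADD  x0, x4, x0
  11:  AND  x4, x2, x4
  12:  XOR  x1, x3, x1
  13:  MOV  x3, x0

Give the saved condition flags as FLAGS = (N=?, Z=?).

after  0: x0=0xac x1=0xd3 x2=0x4d x3=0x0c x4=0xfa x5=0xb2  N=1 Z=0
after  1: x0=0xac x1=0xd3 x2=0xf0 x3=0x0c x4=0xfa x5=0xb2  N=1 Z=0
after  2: x0=0xea x1=0xd3 x2=0xf0 x3=0x0c x4=0xfa x5=0xb2  N=1 Z=0
after  3: x0=0xea x1=0xd3 x2=0xf0 x3=0x0c x4=0xfa x5=0xda  N=1 Z=0
after  4: x0=0xea x1=0xea x2=0xf0 x3=0x0c x4=0xfa x5=0xda  N=1 Z=0
after  5: x0=0xea x1=0xca x2=0xf0 x3=0x0c x4=0xfa x5=0xda  N=1 Z=0
after  6: x0=0xea x1=0xca x2=0x08 x3=0x0c x4=0xfa x5=0xda  N=0 Z=0
after  7: x0=0xfa x1=0xca x2=0x08 x3=0x0c x4=0xfa x5=0xda  N=1 Z=0
after  8: x0=0xca x1=0xca x2=0x08 x3=0x0c x4=0xfa x5=0xda  N=1 Z=0
after  9: x0=0xca x1=0xca x2=0x08 x3=0x0c x4=0xfa x5=0x00  N=0 Z=1
after 10: x0=0xc4 x1=0xca x2=0x08 x3=0x0c x4=0xfa x5=0x00  N=1 Z=0
after 11: x0=0xc4 x1=0xca x2=0x08 x3=0x0c x4=0x08 x5=0x00  N=0 Z=0
-- IRQ taken; context saved, return-PC = 12 --

FLAGS = (N=0, Z=0)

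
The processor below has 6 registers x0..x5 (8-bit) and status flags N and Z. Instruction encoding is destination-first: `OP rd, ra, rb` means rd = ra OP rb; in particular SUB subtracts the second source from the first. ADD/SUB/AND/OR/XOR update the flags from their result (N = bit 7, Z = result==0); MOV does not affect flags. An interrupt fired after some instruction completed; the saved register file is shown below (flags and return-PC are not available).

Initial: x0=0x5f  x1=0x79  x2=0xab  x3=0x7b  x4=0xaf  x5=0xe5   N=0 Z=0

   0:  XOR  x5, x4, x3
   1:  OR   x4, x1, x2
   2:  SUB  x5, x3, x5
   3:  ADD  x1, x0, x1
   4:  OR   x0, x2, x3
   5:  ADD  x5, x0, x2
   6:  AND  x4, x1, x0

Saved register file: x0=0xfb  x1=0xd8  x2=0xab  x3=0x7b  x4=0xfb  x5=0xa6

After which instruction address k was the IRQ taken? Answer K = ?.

after  0: x0=0x5f x1=0x79 x2=0xab x3=0x7b x4=0xaf x5=0xd4  N=1 Z=0
after  1: x0=0x5f x1=0x79 x2=0xab x3=0x7b x4=0xfb x5=0xd4  N=1 Z=0
after  2: x0=0x5f x1=0x79 x2=0xab x3=0x7b x4=0xfb x5=0xa7  N=1 Z=0
after  3: x0=0x5f x1=0xd8 x2=0xab x3=0x7b x4=0xfb x5=0xa7  N=1 Z=0
after  4: x0=0xfb x1=0xd8 x2=0xab x3=0x7b x4=0xfb x5=0xa7  N=1 Z=0
after  5: x0=0xfb x1=0xd8 x2=0xab x3=0x7b x4=0xfb x5=0xa6  N=1 Z=0
-- IRQ taken; context saved, return-PC = 6 --

K = 5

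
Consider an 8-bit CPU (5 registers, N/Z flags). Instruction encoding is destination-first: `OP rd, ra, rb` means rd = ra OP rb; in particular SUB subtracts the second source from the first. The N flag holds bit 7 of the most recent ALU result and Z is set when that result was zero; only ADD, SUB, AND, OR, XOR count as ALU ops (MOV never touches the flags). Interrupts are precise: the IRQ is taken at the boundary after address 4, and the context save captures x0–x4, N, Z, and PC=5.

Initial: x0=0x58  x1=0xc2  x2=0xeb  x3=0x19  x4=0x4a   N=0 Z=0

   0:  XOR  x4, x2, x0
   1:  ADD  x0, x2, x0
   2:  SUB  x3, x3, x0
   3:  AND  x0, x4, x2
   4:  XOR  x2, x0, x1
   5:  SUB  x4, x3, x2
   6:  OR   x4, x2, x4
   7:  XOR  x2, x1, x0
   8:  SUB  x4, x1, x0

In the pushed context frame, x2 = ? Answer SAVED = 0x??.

SAVED = 0x61

after  0: x0=0x58 x1=0xc2 x2=0xeb x3=0x19 x4=0xb3  N=1 Z=0
after  1: x0=0x43 x1=0xc2 x2=0xeb x3=0x19 x4=0xb3  N=0 Z=0
after  2: x0=0x43 x1=0xc2 x2=0xeb x3=0xd6 x4=0xb3  N=1 Z=0
after  3: x0=0xa3 x1=0xc2 x2=0xeb x3=0xd6 x4=0xb3  N=1 Z=0
after  4: x0=0xa3 x1=0xc2 x2=0x61 x3=0xd6 x4=0xb3  N=0 Z=0
-- IRQ taken; context saved, return-PC = 5 --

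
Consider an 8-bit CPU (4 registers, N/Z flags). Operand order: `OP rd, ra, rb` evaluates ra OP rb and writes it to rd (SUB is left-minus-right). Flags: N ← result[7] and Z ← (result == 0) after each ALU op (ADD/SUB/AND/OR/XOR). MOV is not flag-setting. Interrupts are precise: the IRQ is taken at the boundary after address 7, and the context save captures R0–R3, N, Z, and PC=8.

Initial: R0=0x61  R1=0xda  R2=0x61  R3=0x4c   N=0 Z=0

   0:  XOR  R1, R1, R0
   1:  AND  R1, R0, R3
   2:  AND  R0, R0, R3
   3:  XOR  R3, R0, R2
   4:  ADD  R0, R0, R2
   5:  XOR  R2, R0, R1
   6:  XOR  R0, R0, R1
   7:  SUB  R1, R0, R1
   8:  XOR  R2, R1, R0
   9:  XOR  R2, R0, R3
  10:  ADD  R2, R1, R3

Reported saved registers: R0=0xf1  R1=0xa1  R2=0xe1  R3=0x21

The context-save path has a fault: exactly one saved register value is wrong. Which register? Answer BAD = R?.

after  0: R0=0x61 R1=0xbb R2=0x61 R3=0x4c  N=1 Z=0
after  1: R0=0x61 R1=0x40 R2=0x61 R3=0x4c  N=0 Z=0
after  2: R0=0x40 R1=0x40 R2=0x61 R3=0x4c  N=0 Z=0
after  3: R0=0x40 R1=0x40 R2=0x61 R3=0x21  N=0 Z=0
after  4: R0=0xa1 R1=0x40 R2=0x61 R3=0x21  N=1 Z=0
after  5: R0=0xa1 R1=0x40 R2=0xe1 R3=0x21  N=1 Z=0
after  6: R0=0xe1 R1=0x40 R2=0xe1 R3=0x21  N=1 Z=0
after  7: R0=0xe1 R1=0xa1 R2=0xe1 R3=0x21  N=1 Z=0
-- IRQ taken; context saved, return-PC = 8 --
mismatch: R0: reported 0xf1 vs actual 0xe1

BAD = R0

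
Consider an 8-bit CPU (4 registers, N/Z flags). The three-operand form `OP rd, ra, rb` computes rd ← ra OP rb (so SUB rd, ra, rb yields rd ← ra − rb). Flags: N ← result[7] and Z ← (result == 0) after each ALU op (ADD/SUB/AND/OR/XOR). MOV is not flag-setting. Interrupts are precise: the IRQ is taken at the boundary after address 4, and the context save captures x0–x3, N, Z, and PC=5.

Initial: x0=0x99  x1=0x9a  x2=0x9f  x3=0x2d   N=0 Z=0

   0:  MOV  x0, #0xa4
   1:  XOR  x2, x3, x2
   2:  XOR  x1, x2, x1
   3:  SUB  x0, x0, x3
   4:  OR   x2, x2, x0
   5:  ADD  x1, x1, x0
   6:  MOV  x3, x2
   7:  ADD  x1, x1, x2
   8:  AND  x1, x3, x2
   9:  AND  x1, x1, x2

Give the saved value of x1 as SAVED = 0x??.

after  0: x0=0xa4 x1=0x9a x2=0x9f x3=0x2d  N=0 Z=0
after  1: x0=0xa4 x1=0x9a x2=0xb2 x3=0x2d  N=1 Z=0
after  2: x0=0xa4 x1=0x28 x2=0xb2 x3=0x2d  N=0 Z=0
after  3: x0=0x77 x1=0x28 x2=0xb2 x3=0x2d  N=0 Z=0
after  4: x0=0x77 x1=0x28 x2=0xf7 x3=0x2d  N=1 Z=0
-- IRQ taken; context saved, return-PC = 5 --

SAVED = 0x28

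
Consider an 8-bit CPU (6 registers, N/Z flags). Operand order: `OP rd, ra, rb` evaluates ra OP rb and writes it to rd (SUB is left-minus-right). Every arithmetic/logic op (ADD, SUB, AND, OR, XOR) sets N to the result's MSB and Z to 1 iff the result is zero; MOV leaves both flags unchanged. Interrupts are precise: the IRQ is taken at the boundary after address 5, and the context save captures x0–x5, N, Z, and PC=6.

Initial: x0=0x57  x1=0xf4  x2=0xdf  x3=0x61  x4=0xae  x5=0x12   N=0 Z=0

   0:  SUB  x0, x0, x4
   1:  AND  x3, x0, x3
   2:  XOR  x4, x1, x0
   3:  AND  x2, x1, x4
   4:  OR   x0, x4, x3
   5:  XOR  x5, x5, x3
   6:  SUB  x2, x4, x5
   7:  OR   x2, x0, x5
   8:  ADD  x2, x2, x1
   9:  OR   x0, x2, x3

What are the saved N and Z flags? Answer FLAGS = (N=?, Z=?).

FLAGS = (N=0, Z=0)

after  0: x0=0xa9 x1=0xf4 x2=0xdf x3=0x61 x4=0xae x5=0x12  N=1 Z=0
after  1: x0=0xa9 x1=0xf4 x2=0xdf x3=0x21 x4=0xae x5=0x12  N=0 Z=0
after  2: x0=0xa9 x1=0xf4 x2=0xdf x3=0x21 x4=0x5d x5=0x12  N=0 Z=0
after  3: x0=0xa9 x1=0xf4 x2=0x54 x3=0x21 x4=0x5d x5=0x12  N=0 Z=0
after  4: x0=0x7d x1=0xf4 x2=0x54 x3=0x21 x4=0x5d x5=0x12  N=0 Z=0
after  5: x0=0x7d x1=0xf4 x2=0x54 x3=0x21 x4=0x5d x5=0x33  N=0 Z=0
-- IRQ taken; context saved, return-PC = 6 --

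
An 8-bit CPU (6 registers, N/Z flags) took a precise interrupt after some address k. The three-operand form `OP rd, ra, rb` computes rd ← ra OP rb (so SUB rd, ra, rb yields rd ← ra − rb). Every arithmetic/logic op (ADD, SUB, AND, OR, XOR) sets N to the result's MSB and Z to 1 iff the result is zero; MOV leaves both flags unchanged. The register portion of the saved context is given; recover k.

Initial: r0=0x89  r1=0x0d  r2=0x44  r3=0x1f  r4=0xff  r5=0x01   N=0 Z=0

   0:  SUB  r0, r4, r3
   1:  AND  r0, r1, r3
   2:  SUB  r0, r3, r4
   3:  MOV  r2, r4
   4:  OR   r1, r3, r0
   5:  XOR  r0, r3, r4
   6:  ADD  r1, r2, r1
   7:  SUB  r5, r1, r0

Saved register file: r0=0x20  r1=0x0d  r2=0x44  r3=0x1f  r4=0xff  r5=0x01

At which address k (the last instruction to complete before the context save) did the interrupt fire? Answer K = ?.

K = 2

after  0: r0=0xe0 r1=0x0d r2=0x44 r3=0x1f r4=0xff r5=0x01  N=1 Z=0
after  1: r0=0x0d r1=0x0d r2=0x44 r3=0x1f r4=0xff r5=0x01  N=0 Z=0
after  2: r0=0x20 r1=0x0d r2=0x44 r3=0x1f r4=0xff r5=0x01  N=0 Z=0
-- IRQ taken; context saved, return-PC = 3 --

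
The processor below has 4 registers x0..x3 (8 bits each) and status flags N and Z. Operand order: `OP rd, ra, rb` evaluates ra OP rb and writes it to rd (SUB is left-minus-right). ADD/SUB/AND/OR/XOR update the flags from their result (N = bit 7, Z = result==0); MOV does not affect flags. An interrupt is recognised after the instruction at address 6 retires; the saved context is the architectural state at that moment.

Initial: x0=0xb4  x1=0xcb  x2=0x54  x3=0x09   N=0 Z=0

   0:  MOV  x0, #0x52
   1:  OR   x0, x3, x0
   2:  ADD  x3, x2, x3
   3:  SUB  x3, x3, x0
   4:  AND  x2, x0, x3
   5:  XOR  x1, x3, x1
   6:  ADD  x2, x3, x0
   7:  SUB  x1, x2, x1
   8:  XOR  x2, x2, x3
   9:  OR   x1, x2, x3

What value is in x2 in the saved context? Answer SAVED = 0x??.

SAVED = 0x5d

after  0: x0=0x52 x1=0xcb x2=0x54 x3=0x09  N=0 Z=0
after  1: x0=0x5b x1=0xcb x2=0x54 x3=0x09  N=0 Z=0
after  2: x0=0x5b x1=0xcb x2=0x54 x3=0x5d  N=0 Z=0
after  3: x0=0x5b x1=0xcb x2=0x54 x3=0x02  N=0 Z=0
after  4: x0=0x5b x1=0xcb x2=0x02 x3=0x02  N=0 Z=0
after  5: x0=0x5b x1=0xc9 x2=0x02 x3=0x02  N=1 Z=0
after  6: x0=0x5b x1=0xc9 x2=0x5d x3=0x02  N=0 Z=0
-- IRQ taken; context saved, return-PC = 7 --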